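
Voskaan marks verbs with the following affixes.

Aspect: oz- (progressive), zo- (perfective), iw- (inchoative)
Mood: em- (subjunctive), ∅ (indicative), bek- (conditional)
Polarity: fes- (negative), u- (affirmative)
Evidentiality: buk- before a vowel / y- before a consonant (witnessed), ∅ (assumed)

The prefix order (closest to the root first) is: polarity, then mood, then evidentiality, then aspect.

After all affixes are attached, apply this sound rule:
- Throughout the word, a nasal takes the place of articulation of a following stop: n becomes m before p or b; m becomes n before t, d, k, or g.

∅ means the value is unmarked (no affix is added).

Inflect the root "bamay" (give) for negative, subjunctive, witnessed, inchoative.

iwbukemfesbamay

Attach polarity negative fes- → fesbamay.
Attach mood subjunctive em- → emfesbamay.
Attach evidentiality witnessed buk- (before vowel 'e') → bukemfesbamay.
Attach aspect inchoative iw- → iwbukemfesbamay.
Nasal assimilation: no change.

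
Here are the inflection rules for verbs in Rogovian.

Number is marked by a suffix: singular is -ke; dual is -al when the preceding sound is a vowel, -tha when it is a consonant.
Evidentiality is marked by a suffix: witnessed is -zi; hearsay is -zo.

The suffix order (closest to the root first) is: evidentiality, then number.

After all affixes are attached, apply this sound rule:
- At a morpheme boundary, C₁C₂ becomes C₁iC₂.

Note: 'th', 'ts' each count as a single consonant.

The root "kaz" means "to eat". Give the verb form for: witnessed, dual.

Attach evidentiality witnessed -zi → kazzi.
Attach number dual -al (after vowel 'i') → kazzial.
Apply epenthesis: kazzial → kazizial.

kazizial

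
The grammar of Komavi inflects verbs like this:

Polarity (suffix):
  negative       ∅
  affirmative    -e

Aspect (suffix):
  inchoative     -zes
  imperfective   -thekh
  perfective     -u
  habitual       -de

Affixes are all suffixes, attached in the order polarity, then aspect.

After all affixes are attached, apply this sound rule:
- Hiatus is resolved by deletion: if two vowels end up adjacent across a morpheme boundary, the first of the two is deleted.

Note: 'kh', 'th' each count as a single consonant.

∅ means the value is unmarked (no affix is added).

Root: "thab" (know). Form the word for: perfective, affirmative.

thabu

Attach polarity affirmative -e → thabe.
Attach aspect perfective -u → thabeu.
Apply vowel deletion: thabeu → thabu.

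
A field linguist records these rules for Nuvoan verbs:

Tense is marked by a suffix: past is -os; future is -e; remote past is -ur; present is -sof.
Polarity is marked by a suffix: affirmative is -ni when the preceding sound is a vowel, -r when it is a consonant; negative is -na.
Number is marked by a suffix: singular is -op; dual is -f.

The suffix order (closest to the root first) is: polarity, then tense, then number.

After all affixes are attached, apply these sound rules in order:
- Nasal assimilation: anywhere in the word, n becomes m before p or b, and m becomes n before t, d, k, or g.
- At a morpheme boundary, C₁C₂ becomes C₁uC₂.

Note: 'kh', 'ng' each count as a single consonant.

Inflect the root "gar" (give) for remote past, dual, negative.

garunauruf

Attach polarity negative -na → garna.
Attach tense remote past -ur → garnaur.
Attach number dual -f → garnaurf.
Nasal assimilation: no change.
Apply epenthesis: garnaurf → garunauruf.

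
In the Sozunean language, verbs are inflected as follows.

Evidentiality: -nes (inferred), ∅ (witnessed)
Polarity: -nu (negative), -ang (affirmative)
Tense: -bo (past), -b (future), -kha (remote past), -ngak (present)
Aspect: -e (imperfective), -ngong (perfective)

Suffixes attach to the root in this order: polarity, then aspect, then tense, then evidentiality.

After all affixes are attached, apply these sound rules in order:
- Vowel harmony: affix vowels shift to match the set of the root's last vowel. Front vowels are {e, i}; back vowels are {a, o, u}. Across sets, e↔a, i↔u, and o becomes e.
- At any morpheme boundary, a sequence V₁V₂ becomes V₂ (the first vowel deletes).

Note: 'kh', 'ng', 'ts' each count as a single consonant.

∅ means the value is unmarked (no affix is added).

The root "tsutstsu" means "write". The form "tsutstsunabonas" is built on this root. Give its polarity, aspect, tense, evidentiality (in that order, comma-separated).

negative, imperfective, past, inferred

Segment: tsutstsu-nu-e-bo-nes.
polarity: -nu → negative.
aspect: -e → imperfective.
tense: -bo → past.
evidentiality: -nes → inferred.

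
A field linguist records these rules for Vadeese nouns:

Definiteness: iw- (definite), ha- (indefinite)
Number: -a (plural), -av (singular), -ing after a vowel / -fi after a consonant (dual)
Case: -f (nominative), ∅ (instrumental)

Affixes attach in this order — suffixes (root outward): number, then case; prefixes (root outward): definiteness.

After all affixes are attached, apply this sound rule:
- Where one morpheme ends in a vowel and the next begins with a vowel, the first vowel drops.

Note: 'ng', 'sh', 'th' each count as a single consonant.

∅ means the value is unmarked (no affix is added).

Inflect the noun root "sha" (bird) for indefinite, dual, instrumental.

Attach definiteness indefinite ha- → hasha.
Attach number dual -ing (after vowel 'a') → hashaing.
case = instrumental: zero marking, form stays hashaing.
Apply vowel deletion: hashaing → hashing.

hashing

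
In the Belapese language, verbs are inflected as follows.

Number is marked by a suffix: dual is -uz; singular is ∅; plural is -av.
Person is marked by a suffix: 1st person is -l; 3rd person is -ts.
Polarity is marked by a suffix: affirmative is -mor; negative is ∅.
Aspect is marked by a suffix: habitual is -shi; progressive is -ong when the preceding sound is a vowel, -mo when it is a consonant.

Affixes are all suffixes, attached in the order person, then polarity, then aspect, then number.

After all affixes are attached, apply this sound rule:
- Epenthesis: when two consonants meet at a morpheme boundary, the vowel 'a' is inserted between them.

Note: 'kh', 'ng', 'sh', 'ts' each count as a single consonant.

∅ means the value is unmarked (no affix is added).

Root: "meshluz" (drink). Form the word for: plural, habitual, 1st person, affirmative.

Attach person 1st person -l → meshluzl.
Attach polarity affirmative -mor → meshluzlmor.
Attach aspect habitual -shi → meshluzlmorshi.
Attach number plural -av → meshluzlmorshiav.
Apply epenthesis: meshluzlmorshiav → meshluzalamorashiav.

meshluzalamorashiav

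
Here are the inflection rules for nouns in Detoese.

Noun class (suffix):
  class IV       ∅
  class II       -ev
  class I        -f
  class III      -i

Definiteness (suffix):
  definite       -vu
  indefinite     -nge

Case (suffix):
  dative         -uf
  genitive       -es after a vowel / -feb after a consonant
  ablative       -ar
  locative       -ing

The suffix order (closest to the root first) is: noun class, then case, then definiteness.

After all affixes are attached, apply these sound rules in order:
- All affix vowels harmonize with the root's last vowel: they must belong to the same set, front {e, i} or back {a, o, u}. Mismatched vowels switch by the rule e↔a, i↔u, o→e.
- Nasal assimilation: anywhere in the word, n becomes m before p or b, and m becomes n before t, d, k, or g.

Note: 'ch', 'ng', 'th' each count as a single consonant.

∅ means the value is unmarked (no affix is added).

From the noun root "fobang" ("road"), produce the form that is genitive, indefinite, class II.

fobangavfabnga

Attach noun class class II -ev → fobangev.
Attach case genitive -feb (after consonant 'v') → fobangevfeb.
Attach definiteness indefinite -nge → fobangevfebnge.
Apply vowel harmony: fobangevfebnge → fobangavfabnga.
Nasal assimilation: no change.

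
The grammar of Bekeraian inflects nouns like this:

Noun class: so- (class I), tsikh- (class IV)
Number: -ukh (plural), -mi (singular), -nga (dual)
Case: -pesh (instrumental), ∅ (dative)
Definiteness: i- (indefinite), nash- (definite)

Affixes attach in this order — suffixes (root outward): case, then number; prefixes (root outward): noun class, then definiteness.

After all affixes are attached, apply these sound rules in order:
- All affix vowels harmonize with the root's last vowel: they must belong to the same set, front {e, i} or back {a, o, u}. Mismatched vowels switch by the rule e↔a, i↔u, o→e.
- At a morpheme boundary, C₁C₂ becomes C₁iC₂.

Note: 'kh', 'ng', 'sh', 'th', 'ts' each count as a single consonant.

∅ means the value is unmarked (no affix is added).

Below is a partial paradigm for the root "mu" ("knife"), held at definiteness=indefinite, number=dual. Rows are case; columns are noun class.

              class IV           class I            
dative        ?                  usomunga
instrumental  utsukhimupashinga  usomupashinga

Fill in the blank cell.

utsukhimunga

Attach noun class class IV tsikh- → tsikhmu.
Attach definiteness indefinite i- → itsikhmu.
case = dative: zero marking, form stays itsikhmu.
Attach number dual -nga → itsikhmunga.
Apply vowel harmony: itsikhmunga → utsukhmunga.
Apply epenthesis: utsukhmunga → utsukhimunga.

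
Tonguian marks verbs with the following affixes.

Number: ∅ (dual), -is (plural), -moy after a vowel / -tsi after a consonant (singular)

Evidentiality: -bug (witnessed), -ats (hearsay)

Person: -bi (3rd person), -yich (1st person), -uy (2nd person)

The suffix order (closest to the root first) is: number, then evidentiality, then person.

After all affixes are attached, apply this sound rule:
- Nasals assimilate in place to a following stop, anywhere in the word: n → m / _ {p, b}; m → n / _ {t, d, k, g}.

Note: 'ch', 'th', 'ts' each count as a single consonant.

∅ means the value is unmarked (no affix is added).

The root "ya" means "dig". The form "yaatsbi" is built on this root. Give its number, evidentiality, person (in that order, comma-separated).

dual, hearsay, 3rd person

Segment: ya-ats-bi.
number: ∅ → dual.
evidentiality: -ats → hearsay.
person: -bi → 3rd person.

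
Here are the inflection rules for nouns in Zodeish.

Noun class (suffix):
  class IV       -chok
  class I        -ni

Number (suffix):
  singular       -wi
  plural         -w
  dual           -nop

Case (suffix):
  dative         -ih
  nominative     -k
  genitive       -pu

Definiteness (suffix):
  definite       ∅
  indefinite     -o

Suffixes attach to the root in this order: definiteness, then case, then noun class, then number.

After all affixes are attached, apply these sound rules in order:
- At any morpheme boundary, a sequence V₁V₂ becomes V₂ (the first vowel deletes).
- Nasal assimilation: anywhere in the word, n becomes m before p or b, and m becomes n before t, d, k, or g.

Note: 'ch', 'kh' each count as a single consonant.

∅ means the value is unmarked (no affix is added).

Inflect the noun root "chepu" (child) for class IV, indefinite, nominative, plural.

chepokchokw

Attach definiteness indefinite -o → chepuo.
Attach case nominative -k → chepuok.
Attach noun class class IV -chok → chepuokchok.
Attach number plural -w → chepuokchokw.
Apply vowel deletion: chepuokchokw → chepokchokw.
Nasal assimilation: no change.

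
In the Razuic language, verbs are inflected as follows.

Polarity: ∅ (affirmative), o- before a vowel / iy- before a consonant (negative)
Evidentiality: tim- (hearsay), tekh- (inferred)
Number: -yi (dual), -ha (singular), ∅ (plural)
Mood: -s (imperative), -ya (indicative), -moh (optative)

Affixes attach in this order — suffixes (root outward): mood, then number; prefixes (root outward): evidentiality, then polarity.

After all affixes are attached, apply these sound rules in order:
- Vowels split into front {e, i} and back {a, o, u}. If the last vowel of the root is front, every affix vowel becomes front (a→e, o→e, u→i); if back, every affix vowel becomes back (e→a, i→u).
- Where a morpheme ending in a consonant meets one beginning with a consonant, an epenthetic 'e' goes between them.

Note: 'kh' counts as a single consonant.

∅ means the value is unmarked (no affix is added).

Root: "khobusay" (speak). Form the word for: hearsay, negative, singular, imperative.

uyetumekhobusayeseha

Attach evidentiality hearsay tim- → timkhobusay.
Attach mood imperative -s → timkhobusays.
Attach number singular -ha → timkhobusaysha.
Attach polarity negative iy- (before consonant 't') → iytimkhobusaysha.
Apply vowel harmony: iytimkhobusaysha → uytumkhobusaysha.
Apply epenthesis: uytumkhobusaysha → uyetumekhobusayeseha.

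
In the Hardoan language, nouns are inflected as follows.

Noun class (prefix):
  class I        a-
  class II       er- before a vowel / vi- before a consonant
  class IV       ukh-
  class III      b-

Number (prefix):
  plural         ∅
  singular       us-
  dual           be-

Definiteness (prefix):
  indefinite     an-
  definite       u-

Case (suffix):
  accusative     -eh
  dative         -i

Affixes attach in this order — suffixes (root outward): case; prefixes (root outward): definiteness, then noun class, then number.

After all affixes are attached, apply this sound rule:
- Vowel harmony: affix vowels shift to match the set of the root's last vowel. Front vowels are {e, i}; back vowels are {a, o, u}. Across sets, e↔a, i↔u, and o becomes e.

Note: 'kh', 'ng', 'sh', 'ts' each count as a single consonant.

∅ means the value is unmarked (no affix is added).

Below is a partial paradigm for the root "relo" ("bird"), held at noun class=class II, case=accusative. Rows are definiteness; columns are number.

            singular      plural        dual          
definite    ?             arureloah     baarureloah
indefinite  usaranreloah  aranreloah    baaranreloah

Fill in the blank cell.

Attach definiteness definite u- → urelo.
Attach noun class class II er- (before vowel 'u') → erurelo.
Attach case accusative -eh → erureloeh.
Attach number singular us- → userureloeh.
Apply vowel harmony: userureloeh → usarureloah.

usarureloah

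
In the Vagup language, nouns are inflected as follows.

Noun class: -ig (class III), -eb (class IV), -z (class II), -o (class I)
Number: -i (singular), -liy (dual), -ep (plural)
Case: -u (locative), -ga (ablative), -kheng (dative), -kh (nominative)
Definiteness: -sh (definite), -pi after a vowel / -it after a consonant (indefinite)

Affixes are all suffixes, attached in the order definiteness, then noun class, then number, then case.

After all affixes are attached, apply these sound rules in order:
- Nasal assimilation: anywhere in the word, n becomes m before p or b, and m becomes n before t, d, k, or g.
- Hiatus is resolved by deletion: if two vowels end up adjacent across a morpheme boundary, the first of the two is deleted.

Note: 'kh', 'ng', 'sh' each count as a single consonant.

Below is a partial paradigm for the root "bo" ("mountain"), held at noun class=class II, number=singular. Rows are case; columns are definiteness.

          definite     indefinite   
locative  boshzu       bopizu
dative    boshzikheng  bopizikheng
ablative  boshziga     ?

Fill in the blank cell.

Attach definiteness indefinite -pi (after vowel 'o') → bopi.
Attach noun class class II -z → bopiz.
Attach number singular -i → bopizi.
Attach case ablative -ga → bopiziga.
Nasal assimilation: no change.
Vowel deletion: no change.

bopiziga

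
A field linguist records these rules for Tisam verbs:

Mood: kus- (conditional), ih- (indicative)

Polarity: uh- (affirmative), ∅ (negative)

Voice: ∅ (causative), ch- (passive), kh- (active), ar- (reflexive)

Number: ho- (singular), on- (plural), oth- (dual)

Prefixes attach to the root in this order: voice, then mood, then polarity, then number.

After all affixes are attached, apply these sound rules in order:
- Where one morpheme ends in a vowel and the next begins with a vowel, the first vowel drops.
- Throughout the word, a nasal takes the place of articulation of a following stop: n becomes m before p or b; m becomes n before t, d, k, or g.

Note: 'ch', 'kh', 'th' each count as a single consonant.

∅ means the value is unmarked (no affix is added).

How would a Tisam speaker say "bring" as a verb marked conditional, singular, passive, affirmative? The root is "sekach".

Attach voice passive ch- → chsekach.
Attach mood conditional kus- → kuschsekach.
Attach polarity affirmative uh- → uhkuschsekach.
Attach number singular ho- → houhkuschsekach.
Apply vowel deletion: houhkuschsekach → huhkuschsekach.
Nasal assimilation: no change.

huhkuschsekach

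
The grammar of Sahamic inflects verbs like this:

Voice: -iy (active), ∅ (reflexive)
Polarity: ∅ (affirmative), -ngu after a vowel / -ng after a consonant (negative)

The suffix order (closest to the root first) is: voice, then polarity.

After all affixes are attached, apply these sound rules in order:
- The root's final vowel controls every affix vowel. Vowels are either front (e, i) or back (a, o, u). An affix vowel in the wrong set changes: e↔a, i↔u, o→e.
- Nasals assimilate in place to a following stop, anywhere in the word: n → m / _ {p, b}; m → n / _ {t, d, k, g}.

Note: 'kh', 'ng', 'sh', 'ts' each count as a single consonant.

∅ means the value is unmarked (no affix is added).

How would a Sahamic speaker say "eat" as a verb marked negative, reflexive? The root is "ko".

voice = reflexive: zero marking, form stays ko.
Attach polarity negative -ngu (after vowel 'o') → kongu.
Vowel harmony: no change.
Nasal assimilation: no change.

kongu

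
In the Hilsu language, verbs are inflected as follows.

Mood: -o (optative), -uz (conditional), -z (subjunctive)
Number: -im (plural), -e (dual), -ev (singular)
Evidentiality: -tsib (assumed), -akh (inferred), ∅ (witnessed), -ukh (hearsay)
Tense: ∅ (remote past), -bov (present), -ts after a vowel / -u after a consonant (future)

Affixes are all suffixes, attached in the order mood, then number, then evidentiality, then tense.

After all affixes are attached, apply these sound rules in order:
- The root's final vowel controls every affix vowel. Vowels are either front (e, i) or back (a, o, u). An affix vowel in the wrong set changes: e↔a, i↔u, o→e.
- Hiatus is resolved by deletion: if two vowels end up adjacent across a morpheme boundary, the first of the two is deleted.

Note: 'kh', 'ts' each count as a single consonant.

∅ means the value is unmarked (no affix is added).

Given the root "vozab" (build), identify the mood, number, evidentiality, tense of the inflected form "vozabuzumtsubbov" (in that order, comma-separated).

Segment: vozab-uz-im-tsib-bov.
mood: -uz → conditional.
number: -im → plural.
evidentiality: -tsib → assumed.
tense: -bov → present.

conditional, plural, assumed, present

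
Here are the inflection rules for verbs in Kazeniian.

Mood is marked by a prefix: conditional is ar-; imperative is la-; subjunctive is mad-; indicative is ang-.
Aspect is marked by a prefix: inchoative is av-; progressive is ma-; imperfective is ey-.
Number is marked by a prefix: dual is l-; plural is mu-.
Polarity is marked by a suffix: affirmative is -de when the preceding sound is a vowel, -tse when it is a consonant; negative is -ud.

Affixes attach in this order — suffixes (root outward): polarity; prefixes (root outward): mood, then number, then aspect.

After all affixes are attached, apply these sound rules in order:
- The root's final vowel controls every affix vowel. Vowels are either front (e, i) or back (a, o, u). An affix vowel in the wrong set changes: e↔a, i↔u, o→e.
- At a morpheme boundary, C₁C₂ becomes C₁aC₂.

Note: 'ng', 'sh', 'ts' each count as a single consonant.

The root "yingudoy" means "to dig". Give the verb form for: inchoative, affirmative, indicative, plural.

avamuangayingudoyatsa

Attach mood indicative ang- → angyingudoy.
Attach number plural mu- → muangyingudoy.
Attach polarity affirmative -tse (after consonant 'y') → muangyingudoytse.
Attach aspect inchoative av- → avmuangyingudoytse.
Apply vowel harmony: avmuangyingudoytse → avmuangyingudoytsa.
Apply epenthesis: avmuangyingudoytsa → avamuangayingudoyatsa.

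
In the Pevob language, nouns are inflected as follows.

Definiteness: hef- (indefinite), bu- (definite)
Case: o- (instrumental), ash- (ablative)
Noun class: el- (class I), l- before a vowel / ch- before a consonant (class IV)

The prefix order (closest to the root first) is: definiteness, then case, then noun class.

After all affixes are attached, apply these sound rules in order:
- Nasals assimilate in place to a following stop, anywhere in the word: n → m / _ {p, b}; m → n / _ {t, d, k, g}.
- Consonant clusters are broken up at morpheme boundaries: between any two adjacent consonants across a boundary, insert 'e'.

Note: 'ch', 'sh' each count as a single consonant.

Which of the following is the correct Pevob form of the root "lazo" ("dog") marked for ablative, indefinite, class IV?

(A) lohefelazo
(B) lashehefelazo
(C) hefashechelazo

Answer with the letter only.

Attach definiteness indefinite hef- → heflazo.
Attach case ablative ash- → ashheflazo.
Attach noun class class IV l- (before vowel 'a') → lashheflazo.
Nasal assimilation: no change.
Apply epenthesis: lashheflazo → lashehefelazo.
So the correct form is lashehefelazo, option (B).
(A) lohefelazo is wrong: it uses instrumental instead of ablative for case.
(C) hefashechelazo is wrong: it has the affixes in the wrong order.

B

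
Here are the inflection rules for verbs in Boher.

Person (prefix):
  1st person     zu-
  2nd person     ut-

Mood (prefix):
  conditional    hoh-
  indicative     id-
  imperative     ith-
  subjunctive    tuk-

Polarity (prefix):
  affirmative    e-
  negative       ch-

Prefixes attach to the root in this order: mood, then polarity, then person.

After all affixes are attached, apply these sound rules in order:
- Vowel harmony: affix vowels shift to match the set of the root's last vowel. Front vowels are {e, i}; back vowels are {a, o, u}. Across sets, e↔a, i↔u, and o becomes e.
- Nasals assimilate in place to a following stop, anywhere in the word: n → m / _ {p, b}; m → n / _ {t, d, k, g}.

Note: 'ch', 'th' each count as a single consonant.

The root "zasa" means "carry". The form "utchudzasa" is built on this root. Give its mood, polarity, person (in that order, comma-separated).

indicative, negative, 2nd person

Segment: ut-ch-id-zasa.
mood: id- → indicative.
polarity: ch- → negative.
person: ut- → 2nd person.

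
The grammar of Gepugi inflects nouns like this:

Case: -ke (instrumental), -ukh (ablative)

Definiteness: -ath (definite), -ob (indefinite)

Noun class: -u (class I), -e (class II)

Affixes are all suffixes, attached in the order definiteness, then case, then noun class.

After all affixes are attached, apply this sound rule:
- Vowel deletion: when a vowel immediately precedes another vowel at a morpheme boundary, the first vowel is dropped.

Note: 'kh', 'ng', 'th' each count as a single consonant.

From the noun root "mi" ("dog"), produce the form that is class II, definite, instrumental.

Attach definiteness definite -ath → miath.
Attach case instrumental -ke → miathke.
Attach noun class class II -e → miathkee.
Apply vowel deletion: miathkee → mathke.

mathke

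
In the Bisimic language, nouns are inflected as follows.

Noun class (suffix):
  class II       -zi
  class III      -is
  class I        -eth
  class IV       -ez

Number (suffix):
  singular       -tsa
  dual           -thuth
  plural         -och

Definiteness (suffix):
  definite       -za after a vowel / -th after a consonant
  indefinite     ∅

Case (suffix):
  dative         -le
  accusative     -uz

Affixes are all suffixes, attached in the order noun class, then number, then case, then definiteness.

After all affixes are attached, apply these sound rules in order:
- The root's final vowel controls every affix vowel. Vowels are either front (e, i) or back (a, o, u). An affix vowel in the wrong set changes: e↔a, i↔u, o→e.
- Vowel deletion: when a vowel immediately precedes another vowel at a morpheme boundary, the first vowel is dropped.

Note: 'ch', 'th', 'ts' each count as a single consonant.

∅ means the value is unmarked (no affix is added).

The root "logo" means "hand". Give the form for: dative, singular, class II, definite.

logozutsalaza

Attach noun class class II -zi → logozi.
Attach number singular -tsa → logozitsa.
Attach case dative -le → logozitsale.
Attach definiteness definite -za (after vowel 'e') → logozitsaleza.
Apply vowel harmony: logozitsaleza → logozutsalaza.
Vowel deletion: no change.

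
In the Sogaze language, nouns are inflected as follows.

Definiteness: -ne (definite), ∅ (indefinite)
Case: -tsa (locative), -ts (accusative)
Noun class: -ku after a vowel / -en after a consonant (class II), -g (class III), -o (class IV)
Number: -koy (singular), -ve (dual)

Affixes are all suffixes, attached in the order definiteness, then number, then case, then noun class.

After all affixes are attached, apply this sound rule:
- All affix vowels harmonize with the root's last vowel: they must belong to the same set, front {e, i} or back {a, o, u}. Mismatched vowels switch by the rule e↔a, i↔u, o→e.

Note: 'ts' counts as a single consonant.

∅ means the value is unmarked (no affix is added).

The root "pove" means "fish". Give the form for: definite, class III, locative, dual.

Attach definiteness definite -ne → povene.
Attach number dual -ve → poveneve.
Attach case locative -tsa → povenevetsa.
Attach noun class class III -g → povenevetsag.
Apply vowel harmony: povenevetsag → povenevetseg.

povenevetseg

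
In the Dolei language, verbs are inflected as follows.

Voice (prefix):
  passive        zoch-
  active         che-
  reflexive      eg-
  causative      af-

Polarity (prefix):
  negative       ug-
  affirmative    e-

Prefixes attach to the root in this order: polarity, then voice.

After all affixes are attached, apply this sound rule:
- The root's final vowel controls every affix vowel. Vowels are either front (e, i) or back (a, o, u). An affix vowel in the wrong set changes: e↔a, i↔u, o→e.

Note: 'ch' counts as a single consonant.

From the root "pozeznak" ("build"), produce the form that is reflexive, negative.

Attach polarity negative ug- → ugpozeznak.
Attach voice reflexive eg- → egugpozeznak.
Apply vowel harmony: egugpozeznak → agugpozeznak.

agugpozeznak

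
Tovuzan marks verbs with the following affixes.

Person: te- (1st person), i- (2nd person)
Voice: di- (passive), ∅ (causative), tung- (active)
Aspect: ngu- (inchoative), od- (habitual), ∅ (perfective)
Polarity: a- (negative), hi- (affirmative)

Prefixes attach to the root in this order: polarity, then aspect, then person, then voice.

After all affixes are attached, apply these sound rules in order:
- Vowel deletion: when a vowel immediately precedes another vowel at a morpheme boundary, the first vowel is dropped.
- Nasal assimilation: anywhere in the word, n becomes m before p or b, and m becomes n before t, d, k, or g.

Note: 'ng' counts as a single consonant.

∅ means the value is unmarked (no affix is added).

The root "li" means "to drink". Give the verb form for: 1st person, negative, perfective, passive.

Attach polarity negative a- → ali.
aspect = perfective: zero marking, form stays ali.
Attach person 1st person te- → teali.
Attach voice passive di- → diteali.
Apply vowel deletion: diteali → ditali.
Nasal assimilation: no change.

ditali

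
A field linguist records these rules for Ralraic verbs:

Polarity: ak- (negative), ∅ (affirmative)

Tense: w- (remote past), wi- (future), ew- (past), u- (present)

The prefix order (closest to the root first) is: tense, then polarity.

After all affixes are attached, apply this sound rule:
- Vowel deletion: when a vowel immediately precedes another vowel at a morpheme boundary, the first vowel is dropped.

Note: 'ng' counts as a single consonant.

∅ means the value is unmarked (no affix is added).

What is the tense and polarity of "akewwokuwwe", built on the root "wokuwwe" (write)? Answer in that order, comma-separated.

Segment: ak-ew-wokuwwe.
tense: ew- → past.
polarity: ak- → negative.

past, negative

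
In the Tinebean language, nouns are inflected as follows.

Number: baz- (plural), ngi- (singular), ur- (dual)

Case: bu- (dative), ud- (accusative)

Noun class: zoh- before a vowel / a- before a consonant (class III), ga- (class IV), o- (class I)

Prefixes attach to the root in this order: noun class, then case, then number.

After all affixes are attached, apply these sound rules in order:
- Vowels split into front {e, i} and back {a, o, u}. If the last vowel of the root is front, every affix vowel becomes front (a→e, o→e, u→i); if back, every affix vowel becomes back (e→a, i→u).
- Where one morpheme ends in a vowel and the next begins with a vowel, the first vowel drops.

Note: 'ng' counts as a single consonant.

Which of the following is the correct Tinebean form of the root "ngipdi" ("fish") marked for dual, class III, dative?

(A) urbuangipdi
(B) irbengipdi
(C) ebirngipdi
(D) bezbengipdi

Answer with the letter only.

B

Attach noun class class III a- (before consonant 'ng') → angipdi.
Attach case dative bu- → buangipdi.
Attach number dual ur- → urbuangipdi.
Apply vowel harmony: urbuangipdi → irbiengipdi.
Apply vowel deletion: irbiengipdi → irbengipdi.
So the correct form is irbengipdi, option (B).
(D) bezbengipdi is wrong: it uses plural instead of dual for number.
(A) urbuangipdi is wrong: it fails to apply the sound rule(s).
(C) ebirngipdi is wrong: it has the affixes in the wrong order.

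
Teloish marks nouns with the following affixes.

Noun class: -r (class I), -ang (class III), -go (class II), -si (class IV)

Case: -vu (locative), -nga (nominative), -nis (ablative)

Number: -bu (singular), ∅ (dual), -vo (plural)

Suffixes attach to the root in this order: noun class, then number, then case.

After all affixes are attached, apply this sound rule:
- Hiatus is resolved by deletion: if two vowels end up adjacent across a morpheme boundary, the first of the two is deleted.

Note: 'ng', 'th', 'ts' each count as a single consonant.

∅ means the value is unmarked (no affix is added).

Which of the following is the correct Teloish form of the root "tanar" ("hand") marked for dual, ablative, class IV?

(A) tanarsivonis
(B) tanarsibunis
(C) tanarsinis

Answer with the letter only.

C

Attach noun class class IV -si → tanarsi.
number = dual: zero marking, form stays tanarsi.
Attach case ablative -nis → tanarsinis.
Vowel deletion: no change.
So the correct form is tanarsinis, option (C).
(A) tanarsivonis is wrong: it uses plural instead of dual for number.
(B) tanarsibunis is wrong: it uses singular instead of dual for number.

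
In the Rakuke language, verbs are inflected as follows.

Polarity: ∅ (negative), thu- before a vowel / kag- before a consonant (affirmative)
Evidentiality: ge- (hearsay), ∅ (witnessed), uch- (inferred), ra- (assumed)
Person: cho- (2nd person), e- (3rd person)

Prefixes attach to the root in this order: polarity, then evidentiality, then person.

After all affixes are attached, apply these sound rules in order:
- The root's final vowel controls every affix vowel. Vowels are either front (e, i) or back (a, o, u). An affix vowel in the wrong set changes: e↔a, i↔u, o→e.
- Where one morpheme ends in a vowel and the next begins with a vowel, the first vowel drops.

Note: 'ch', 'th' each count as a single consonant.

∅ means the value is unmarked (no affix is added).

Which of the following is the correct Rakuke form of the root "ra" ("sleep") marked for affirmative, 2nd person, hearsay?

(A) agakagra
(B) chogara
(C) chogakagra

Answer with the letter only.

C

Attach polarity affirmative kag- (before consonant 'r') → kagra.
Attach evidentiality hearsay ge- → gekagra.
Attach person 2nd person cho- → chogekagra.
Apply vowel harmony: chogekagra → chogakagra.
Vowel deletion: no change.
So the correct form is chogakagra, option (C).
(A) agakagra is wrong: it uses 3rd person instead of 2nd person for person.
(B) chogara is wrong: it uses negative instead of affirmative for polarity.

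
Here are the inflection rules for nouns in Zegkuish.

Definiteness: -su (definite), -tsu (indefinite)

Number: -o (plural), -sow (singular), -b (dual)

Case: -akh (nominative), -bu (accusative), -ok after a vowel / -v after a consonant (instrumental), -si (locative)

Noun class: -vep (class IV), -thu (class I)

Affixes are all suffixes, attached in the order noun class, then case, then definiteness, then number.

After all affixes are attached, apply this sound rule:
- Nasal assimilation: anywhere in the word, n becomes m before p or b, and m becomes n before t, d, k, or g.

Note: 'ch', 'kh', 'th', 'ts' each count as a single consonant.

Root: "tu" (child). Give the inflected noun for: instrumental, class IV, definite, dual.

Attach noun class class IV -vep → tuvep.
Attach case instrumental -v (after consonant 'p') → tuvepv.
Attach definiteness definite -su → tuvepvsu.
Attach number dual -b → tuvepvsub.
Nasal assimilation: no change.

tuvepvsub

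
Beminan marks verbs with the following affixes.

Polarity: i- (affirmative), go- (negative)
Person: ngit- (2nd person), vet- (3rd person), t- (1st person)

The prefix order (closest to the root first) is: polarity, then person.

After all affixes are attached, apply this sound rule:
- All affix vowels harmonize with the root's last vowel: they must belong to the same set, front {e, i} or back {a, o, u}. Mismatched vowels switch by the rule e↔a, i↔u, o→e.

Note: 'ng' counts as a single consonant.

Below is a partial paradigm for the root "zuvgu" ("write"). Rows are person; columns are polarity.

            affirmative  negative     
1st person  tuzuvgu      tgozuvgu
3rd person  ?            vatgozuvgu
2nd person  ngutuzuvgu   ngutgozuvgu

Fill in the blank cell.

Attach polarity affirmative i- → izuvgu.
Attach person 3rd person vet- → vetizuvgu.
Apply vowel harmony: vetizuvgu → vatuzuvgu.

vatuzuvgu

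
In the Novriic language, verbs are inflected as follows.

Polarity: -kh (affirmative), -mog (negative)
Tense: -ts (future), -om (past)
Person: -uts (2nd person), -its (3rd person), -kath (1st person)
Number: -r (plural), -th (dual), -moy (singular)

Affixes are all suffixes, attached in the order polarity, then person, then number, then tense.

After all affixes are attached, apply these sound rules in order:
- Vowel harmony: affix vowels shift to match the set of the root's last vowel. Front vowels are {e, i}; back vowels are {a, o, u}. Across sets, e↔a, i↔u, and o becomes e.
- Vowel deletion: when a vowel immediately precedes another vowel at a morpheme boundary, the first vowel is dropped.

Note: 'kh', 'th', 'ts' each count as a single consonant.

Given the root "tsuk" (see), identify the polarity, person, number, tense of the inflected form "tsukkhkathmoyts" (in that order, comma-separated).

affirmative, 1st person, singular, future

Segment: tsuk-kh-kath-moy-ts.
polarity: -kh → affirmative.
person: -kath → 1st person.
number: -moy → singular.
tense: -ts → future.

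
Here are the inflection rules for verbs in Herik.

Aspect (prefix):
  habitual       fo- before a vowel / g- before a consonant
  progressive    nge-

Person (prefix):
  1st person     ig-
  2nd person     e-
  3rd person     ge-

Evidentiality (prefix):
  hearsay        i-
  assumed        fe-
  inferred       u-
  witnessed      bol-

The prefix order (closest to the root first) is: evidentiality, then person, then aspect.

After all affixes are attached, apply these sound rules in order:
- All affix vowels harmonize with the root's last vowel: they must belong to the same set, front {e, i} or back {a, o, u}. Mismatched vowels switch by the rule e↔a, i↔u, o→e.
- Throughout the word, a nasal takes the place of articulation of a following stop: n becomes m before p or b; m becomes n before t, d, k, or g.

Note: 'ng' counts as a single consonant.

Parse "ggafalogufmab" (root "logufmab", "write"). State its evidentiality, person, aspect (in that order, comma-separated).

Segment: g-ge-fe-logufmab.
evidentiality: fe- → assumed.
person: ge- → 3rd person.
aspect: fo/g- → habitual.

assumed, 3rd person, habitual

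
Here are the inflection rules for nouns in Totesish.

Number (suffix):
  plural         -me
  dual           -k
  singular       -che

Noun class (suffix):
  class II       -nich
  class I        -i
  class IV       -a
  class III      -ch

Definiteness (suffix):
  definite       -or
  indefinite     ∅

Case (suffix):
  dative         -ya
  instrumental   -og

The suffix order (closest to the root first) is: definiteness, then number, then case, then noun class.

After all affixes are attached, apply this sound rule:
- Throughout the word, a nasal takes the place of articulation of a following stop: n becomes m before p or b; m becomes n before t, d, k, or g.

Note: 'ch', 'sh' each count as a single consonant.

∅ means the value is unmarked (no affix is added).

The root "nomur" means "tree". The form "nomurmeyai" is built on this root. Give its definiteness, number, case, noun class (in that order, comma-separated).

Segment: nomur-me-ya-i.
definiteness: ∅ → indefinite.
number: -me → plural.
case: -ya → dative.
noun class: -i → class I.

indefinite, plural, dative, class I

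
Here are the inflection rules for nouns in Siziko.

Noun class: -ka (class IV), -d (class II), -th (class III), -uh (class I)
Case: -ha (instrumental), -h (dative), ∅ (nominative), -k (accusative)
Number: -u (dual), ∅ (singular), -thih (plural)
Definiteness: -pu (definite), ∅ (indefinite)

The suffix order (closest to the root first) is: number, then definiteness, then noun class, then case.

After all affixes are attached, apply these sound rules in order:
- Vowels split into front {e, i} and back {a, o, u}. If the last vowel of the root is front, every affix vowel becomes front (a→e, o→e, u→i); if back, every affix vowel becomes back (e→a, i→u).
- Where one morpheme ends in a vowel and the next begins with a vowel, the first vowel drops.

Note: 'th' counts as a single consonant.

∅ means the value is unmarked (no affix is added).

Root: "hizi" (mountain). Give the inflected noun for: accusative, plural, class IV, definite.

Attach number plural -thih → hizithih.
Attach definiteness definite -pu → hizithihpu.
Attach noun class class IV -ka → hizithihpuka.
Attach case accusative -k → hizithihpukak.
Apply vowel harmony: hizithihpukak → hizithihpikek.
Vowel deletion: no change.

hizithihpikek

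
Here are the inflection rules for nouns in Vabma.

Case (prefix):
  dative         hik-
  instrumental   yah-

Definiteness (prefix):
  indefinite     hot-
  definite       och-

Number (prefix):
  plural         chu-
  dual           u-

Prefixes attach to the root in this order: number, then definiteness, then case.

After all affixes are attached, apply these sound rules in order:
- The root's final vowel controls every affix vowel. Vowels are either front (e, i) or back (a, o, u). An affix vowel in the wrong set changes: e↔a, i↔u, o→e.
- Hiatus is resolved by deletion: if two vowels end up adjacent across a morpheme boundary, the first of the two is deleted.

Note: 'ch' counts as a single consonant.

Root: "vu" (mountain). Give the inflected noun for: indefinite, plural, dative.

hukhotchuvu

Attach number plural chu- → chuvu.
Attach definiteness indefinite hot- → hotchuvu.
Attach case dative hik- → hikhotchuvu.
Apply vowel harmony: hikhotchuvu → hukhotchuvu.
Vowel deletion: no change.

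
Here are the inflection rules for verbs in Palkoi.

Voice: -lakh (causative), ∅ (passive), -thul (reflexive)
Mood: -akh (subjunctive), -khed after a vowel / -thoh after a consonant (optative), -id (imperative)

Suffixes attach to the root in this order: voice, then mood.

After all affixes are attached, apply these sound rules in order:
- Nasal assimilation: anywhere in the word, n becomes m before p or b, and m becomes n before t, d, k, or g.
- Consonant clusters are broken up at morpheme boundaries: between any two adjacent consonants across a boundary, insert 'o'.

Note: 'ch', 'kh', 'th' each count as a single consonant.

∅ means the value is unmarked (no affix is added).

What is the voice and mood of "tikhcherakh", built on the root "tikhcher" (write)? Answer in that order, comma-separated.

passive, subjunctive

Segment: tikhcher-akh.
voice: ∅ → passive.
mood: -akh → subjunctive.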